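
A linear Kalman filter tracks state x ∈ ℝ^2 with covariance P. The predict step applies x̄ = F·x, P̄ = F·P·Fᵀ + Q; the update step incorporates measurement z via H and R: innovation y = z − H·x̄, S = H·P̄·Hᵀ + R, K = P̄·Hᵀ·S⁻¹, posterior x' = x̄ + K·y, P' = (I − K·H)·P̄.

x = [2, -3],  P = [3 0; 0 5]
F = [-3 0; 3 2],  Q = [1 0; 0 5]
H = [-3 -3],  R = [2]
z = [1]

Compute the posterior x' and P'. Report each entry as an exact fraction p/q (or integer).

x' = [-1365/236, 1275/236]
P' = [6599/236 -6597/236; -6597/236 6647/236]

x̄ = F·x = [-6, 0]
P̄ = F·P·Fᵀ + Q = [28 -27; -27 52]
y = z − H·x̄ = [-17]
S = H·P̄·Hᵀ + R = [236]
K = P̄·Hᵀ·S⁻¹ = [-3/236; -75/236]
x' = x̄ + K·y = [-1365/236, 1275/236]
P' = (I − K·H)·P̄ = [6599/236 -6597/236; -6597/236 6647/236]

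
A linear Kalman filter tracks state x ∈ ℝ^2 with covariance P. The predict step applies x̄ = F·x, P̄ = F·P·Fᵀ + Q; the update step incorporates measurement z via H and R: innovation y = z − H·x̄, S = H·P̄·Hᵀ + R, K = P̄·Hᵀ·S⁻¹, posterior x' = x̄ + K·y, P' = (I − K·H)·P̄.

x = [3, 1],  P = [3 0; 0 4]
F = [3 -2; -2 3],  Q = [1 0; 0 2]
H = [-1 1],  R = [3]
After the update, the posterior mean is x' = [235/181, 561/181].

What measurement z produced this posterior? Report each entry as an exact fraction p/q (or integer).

x̄ = F·x = [7, -3]
P̄ = F·P·Fᵀ + Q = [44 -42; -42 50]
S = H·P̄·Hᵀ + R = [181]
K = P̄·Hᵀ·S⁻¹ = [-86/181; 92/181]
x' − x̄ = [-1032/181, 1104/181] = K·y
y = (KᵀK)⁻¹·Kᵀ·(x' − x̄) = [12]
z = y + H·x̄ = [12] + [-10] = [2]

z = [2]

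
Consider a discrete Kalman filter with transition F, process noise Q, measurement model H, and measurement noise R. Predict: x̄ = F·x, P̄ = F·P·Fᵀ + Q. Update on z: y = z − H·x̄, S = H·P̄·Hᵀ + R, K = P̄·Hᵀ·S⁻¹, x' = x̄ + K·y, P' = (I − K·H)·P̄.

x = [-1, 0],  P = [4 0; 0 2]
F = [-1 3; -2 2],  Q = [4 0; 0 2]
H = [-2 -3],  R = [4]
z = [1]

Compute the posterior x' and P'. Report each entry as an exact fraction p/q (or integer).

x' = [-71/97, 17/97]
P' = [1294/291 -788/291; -788/291 604/291]

x̄ = F·x = [1, 2]
P̄ = F·P·Fᵀ + Q = [26 20; 20 26]
y = z − H·x̄ = [9]
S = H·P̄·Hᵀ + R = [582]
K = P̄·Hᵀ·S⁻¹ = [-56/291; -59/291]
x' = x̄ + K·y = [-71/97, 17/97]
P' = (I − K·H)·P̄ = [1294/291 -788/291; -788/291 604/291]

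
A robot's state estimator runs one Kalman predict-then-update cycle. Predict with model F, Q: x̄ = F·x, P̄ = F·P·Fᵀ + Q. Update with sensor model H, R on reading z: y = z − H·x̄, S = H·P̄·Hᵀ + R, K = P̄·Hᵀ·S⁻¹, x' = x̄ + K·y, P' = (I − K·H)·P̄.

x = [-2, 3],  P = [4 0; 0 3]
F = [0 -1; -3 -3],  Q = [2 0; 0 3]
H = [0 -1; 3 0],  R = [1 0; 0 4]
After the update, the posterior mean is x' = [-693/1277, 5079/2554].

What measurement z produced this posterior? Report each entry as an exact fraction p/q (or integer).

x̄ = F·x = [-3, -3]
P̄ = F·P·Fᵀ + Q = [5 9; 9 66]
S = H·P̄·Hᵀ + R = [67 -27; -27 49]
K = P̄·Hᵀ·S⁻¹ = [-18/1277 381/1277; -2505/2554 27/2554]
x' − x̄ = [3138/1277, 12741/2554] = K·y
y = (KᵀK)⁻¹·Kᵀ·(x' − x̄) = [-5, 8]
z = y + H·x̄ = [-5, 8] + [3, -9] = [-2, -1]

z = [-2, -1]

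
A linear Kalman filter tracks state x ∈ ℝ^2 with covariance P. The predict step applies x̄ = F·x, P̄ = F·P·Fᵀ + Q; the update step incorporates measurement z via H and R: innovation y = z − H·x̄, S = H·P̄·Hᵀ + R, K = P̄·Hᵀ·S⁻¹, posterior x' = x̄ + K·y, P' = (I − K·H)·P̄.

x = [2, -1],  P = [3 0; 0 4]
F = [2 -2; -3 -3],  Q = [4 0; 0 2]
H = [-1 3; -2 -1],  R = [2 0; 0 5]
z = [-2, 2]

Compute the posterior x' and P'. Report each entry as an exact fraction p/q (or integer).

x' = [-39588/103505, -85304/103505]
P' = [96388/103505 22544/103505; 22544/103505 27222/103505]

x̄ = F·x = [6, -3]
P̄ = F·P·Fᵀ + Q = [32 6; 6 65]
y = z − H·x̄ = [13, 11]
S = H·P̄·Hᵀ + R = [583 -161; -161 222]
K = P̄·Hᵀ·S⁻¹ = [-14378/103505 -43064/103505; 29561/103505 -14462/103505]
x' = x̄ + K·y = [-39588/103505, -85304/103505]
P' = (I − K·H)·P̄ = [96388/103505 22544/103505; 22544/103505 27222/103505]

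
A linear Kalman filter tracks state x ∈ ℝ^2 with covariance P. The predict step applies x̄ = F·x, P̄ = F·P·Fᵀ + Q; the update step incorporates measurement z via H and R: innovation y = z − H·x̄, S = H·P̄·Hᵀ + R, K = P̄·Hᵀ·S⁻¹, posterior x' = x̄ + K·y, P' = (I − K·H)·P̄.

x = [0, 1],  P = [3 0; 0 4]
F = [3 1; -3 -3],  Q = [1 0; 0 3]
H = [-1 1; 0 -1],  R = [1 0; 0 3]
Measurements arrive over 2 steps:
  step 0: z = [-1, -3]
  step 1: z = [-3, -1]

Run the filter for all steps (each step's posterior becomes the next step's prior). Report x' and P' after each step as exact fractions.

step 0: x̄ = F·x = [1, -3]
step 0: P̄ = F·P·Fᵀ + Q = [32 -39; -39 66]
step 0: y = z − H·x̄ = [3, -6]
step 0: S = H·P̄·Hᵀ + R = [177 -105; -105 69]
step 0: K = P̄·Hᵀ·S⁻¹ = [-67/99 -46/99; 35/132 -73/132]
step 0: x' = x̄ + K·y = [58/33, 49/44]
step 0: P' = (I − K·H)·P̄ = [205/99 46/33; 46/33 73/44]
step 1: x̄ = F·x = [281/44, -379/44]
step 1: P̄ = F·P·Fᵀ + Q = [1305/44 -1775/44; -1775/44 2713/44]
step 1: y = z − H·x̄ = [12, -423/44]
step 1: S = H·P̄·Hᵀ + R = [173 -102; -102 2845/44]
step 1: K = P̄·Hᵀ·S⁻¹ = [-18100/34409 -7085/34409; 13464/34409 -11573/34409]
step 1: x' = x̄ + K·y = [3719/1811, -1240/1811]
step 1: P' = (I − K·H)·P̄ = [39355/34409 21255/34409; 21255/34409 34719/34409]

step 0: x' = [58/33, 49/44], P' = [205/99 46/33; 46/33 73/44]
step 1: x' = [3719/1811, -1240/1811], P' = [39355/34409 21255/34409; 21255/34409 34719/34409]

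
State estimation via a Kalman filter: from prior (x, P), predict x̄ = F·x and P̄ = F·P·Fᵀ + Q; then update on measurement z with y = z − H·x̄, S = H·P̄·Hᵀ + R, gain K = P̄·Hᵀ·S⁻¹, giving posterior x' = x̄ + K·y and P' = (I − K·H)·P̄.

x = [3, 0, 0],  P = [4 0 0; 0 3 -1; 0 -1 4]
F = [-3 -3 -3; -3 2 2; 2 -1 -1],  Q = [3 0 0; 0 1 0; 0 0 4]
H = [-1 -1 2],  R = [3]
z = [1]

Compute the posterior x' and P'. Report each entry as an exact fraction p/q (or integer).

x' = [-180/107, -53/428, -129/428]
P' = [6072/107 -2895/107 1548/107; -2895/107 7235/428 -2369/428; 1548/107 -2369/428 2051/428]

x̄ = F·x = [-9, -9, 6]
P̄ = F·P·Fᵀ + Q = [84 6 -9; 6 57 -34; -9 -34 25]
y = z − H·x̄ = [-29]
S = H·P̄·Hᵀ + R = [428]
K = P̄·Hᵀ·S⁻¹ = [-27/107; -131/428; 93/428]
x' = x̄ + K·y = [-180/107, -53/428, -129/428]
P' = (I − K·H)·P̄ = [6072/107 -2895/107 1548/107; -2895/107 7235/428 -2369/428; 1548/107 -2369/428 2051/428]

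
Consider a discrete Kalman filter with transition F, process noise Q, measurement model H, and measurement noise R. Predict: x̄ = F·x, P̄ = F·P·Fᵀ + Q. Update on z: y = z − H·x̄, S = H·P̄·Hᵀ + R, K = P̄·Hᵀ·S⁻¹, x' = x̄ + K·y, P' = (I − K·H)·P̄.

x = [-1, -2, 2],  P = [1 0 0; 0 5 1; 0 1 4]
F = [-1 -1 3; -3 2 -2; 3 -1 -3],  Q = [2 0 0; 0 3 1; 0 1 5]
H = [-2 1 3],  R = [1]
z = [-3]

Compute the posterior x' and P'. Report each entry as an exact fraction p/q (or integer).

x̄ = F·x = [9, -5, -7]
P̄ = F·P·Fᵀ + Q = [38 -23 -34; -23 40 2; -34 2 61]
y = z − H·x̄ = [41]
S = H·P̄·Hᵀ + R = [1254]
K = P̄·Hᵀ·S⁻¹ = [-67/418; 46/627; 23/114]
x' = x̄ + K·y = [1015/418, -1249/627, 145/114]
P' = (I − K·H)·P̄ = [2417/418 -1725/209 249/38; -1725/209 20848/627 -944/57; 249/38 -944/57 1135/114]

x' = [1015/418, -1249/627, 145/114]
P' = [2417/418 -1725/209 249/38; -1725/209 20848/627 -944/57; 249/38 -944/57 1135/114]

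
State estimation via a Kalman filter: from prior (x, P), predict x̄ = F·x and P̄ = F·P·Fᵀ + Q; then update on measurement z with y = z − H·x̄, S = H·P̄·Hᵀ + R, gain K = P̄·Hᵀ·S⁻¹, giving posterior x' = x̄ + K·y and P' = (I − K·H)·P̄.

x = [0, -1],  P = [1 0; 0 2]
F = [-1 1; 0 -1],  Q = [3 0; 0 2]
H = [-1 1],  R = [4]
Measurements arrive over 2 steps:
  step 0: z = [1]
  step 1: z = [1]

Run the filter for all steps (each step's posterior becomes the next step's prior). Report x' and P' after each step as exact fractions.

step 0: x' = [-5/9, 2/3], P' = [22/9 2/3; 2/3 2]
step 1: x' = [-9/151, 38/151], P' = [424/151 156/151; 156/151 348/151]

step 0: x̄ = F·x = [-1, 1]
step 0: P̄ = F·P·Fᵀ + Q = [6 -2; -2 4]
step 0: y = z − H·x̄ = [-1]
step 0: S = H·P̄·Hᵀ + R = [18]
step 0: K = P̄·Hᵀ·S⁻¹ = [-4/9; 1/3]
step 0: x' = x̄ + K·y = [-5/9, 2/3]
step 0: P' = (I − K·H)·P̄ = [22/9 2/3; 2/3 2]
step 1: x̄ = F·x = [11/9, -2/3]
step 1: P̄ = F·P·Fᵀ + Q = [55/9 -4/3; -4/3 4]
step 1: y = z − H·x̄ = [26/9]
step 1: S = H·P̄·Hᵀ + R = [151/9]
step 1: K = P̄·Hᵀ·S⁻¹ = [-67/151; 48/151]
step 1: x' = x̄ + K·y = [-9/151, 38/151]
step 1: P' = (I − K·H)·P̄ = [424/151 156/151; 156/151 348/151]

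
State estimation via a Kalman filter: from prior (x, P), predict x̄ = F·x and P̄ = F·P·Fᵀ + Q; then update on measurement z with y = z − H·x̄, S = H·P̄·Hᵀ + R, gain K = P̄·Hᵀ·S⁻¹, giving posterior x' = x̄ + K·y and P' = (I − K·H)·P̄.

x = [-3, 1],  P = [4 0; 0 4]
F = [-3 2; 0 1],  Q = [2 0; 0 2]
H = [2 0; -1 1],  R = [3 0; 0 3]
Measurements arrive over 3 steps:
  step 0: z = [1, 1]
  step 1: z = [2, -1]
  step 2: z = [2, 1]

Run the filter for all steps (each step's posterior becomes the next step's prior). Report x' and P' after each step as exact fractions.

step 0: x̄ = F·x = [11, 1]
step 0: P̄ = F·P·Fᵀ + Q = [54 8; 8 6]
step 0: y = z − H·x̄ = [-21, 11]
step 0: S = H·P̄·Hᵀ + R = [219 -92; -92 47]
step 0: K = P̄·Hᵀ·S⁻¹ = [844/1829 -138/1829; 568/1829 1034/1829]
step 0: x' = x̄ + K·y = [877/1829, 1275/1829]
step 0: P' = (I − K·H)·P̄ = [1266/1829 852/1829; 852/1829 3954/1829]
step 1: x̄ = F·x = [-81/1829, 1275/1829]
step 1: P̄ = F·P·Fᵀ + Q = [20644/1829 5352/1829; 5352/1829 7612/1829]
step 1: y = z − H·x̄ = [3820/1829, -3185/1829]
step 1: S = H·P̄·Hᵀ + R = [88063/1829 -30584/1829; -30584/1829 23039/1829]
step 1: K = P̄·Hᵀ·S⁻¹ = [264376/597869 -45876/597869; 172624/597869 287804/597869]
step 1: x' = x̄ + K·y = [605579/597869, 276135/597869]
step 1: P' = (I − K·H)·P̄ = [396564/597869 258936/597869; 258936/597869 1122348/597869]
step 2: x̄ = F·x = [-1264467/597869, 276135/597869]
step 2: P̄ = F·P·Fᵀ + Q = [6146974/597869 1467888/597869; 1467888/597869 2318086/597869]
step 2: y = z − H·x̄ = [3724672/597869, -942733/597869]
step 2: S = H·P̄·Hᵀ + R = [26381503/597869 -9358172/597869; -9358172/597869 7322891/597869]
step 2: K = P̄·Hᵀ·S⁻¹ = [77340604/176649881 -14037258/176649881; 49266088/176649881 83468114/176649881]
step 2: x' = x̄ + K·y = [130352675/176649881, 256897561/176649881]
step 2: P' = (I − K·H)·P̄ = [116010906/176649881 73899132/176649881; 73899132/176649881 324303474/176649881]

step 0: x' = [877/1829, 1275/1829], P' = [1266/1829 852/1829; 852/1829 3954/1829]
step 1: x' = [605579/597869, 276135/597869], P' = [396564/597869 258936/597869; 258936/597869 1122348/597869]
step 2: x' = [130352675/176649881, 256897561/176649881], P' = [116010906/176649881 73899132/176649881; 73899132/176649881 324303474/176649881]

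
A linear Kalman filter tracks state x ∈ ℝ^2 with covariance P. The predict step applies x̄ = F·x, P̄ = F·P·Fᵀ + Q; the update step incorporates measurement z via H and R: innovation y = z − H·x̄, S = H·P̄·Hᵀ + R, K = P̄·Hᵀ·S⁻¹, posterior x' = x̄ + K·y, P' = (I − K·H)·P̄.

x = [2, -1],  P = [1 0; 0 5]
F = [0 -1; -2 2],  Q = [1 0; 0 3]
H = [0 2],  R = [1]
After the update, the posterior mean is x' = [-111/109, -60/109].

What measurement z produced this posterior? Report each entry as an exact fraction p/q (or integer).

z = [-1]

x̄ = F·x = [1, -6]
P̄ = F·P·Fᵀ + Q = [6 -10; -10 27]
S = H·P̄·Hᵀ + R = [109]
K = P̄·Hᵀ·S⁻¹ = [-20/109; 54/109]
x' − x̄ = [-220/109, 594/109] = K·y
y = (KᵀK)⁻¹·Kᵀ·(x' − x̄) = [11]
z = y + H·x̄ = [11] + [-12] = [-1]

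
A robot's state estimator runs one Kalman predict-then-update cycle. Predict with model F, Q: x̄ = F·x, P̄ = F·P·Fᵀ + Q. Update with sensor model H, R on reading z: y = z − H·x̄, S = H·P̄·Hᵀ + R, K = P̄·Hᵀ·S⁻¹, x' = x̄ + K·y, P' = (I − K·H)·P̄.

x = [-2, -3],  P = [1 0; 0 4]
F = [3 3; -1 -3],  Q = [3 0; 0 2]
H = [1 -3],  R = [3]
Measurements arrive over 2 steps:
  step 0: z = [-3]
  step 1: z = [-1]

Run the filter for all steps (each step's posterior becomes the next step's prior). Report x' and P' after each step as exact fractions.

step 0: x' = [-705/212, -2/53], P' = [1101/212 78/53; 78/53 39/53]
step 1: x' = [-24863/9343, -9661/18686], P' = [50064/9343 26223/18686; 26223/18686 6275/9343]

step 0: x̄ = F·x = [-15, 11]
step 0: P̄ = F·P·Fᵀ + Q = [48 -39; -39 39]
step 0: y = z − H·x̄ = [45]
step 0: S = H·P̄·Hᵀ + R = [636]
step 0: K = P̄·Hᵀ·S⁻¹ = [55/212; -13/53]
step 0: x' = x̄ + K·y = [-705/212, -2/53]
step 0: P' = (I − K·H)·P̄ = [1101/212 78/53; 78/53 39/53]
step 1: x̄ = F·x = [-2139/212, 729/212]
step 1: P̄ = F·P·Fᵀ + Q = [17565/212 -8451/212; -8451/212 4801/212]
step 1: y = z − H·x̄ = [2057/106]
step 1: S = H·P̄·Hᵀ + R = [28029/53]
step 1: K = P̄·Hᵀ·S⁻¹ = [7153/18686; -3809/18686]
step 1: x' = x̄ + K·y = [-24863/9343, -9661/18686]
step 1: P' = (I − K·H)·P̄ = [50064/9343 26223/18686; 26223/18686 6275/9343]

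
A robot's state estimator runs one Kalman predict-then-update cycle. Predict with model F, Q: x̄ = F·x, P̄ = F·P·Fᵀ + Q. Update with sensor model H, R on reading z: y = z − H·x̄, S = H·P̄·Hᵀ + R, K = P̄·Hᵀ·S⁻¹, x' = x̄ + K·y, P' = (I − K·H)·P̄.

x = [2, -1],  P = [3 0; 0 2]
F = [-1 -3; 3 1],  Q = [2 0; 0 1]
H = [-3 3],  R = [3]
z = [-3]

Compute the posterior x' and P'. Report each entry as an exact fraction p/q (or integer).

x̄ = F·x = [1, 5]
P̄ = F·P·Fᵀ + Q = [23 -15; -15 30]
y = z − H·x̄ = [-15]
S = H·P̄·Hᵀ + R = [750]
K = P̄·Hᵀ·S⁻¹ = [-19/125; 9/50]
x' = x̄ + K·y = [82/25, 23/10]
P' = (I − K·H)·P̄ = [709/125 138/25; 138/25 57/10]

x' = [82/25, 23/10]
P' = [709/125 138/25; 138/25 57/10]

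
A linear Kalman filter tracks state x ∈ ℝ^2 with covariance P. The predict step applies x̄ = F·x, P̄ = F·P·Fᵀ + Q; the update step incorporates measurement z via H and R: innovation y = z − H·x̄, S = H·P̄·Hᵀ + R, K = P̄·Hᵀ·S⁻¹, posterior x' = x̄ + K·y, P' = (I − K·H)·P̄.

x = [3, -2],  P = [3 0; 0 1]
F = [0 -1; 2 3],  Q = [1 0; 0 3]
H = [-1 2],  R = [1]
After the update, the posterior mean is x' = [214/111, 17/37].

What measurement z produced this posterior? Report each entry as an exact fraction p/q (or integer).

z = [-1]

x̄ = F·x = [2, 0]
P̄ = F·P·Fᵀ + Q = [2 -3; -3 24]
S = H·P̄·Hᵀ + R = [111]
K = P̄·Hᵀ·S⁻¹ = [-8/111; 17/37]
x' − x̄ = [-8/111, 17/37] = K·y
y = (KᵀK)⁻¹·Kᵀ·(x' − x̄) = [1]
z = y + H·x̄ = [1] + [-2] = [-1]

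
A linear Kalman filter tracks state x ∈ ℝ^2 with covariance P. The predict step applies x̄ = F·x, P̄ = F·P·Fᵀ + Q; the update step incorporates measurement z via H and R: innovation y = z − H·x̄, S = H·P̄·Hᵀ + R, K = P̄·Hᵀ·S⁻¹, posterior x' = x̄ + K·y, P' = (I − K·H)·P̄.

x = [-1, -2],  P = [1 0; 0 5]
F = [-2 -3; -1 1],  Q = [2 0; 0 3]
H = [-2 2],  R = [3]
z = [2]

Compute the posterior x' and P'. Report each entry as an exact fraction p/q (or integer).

x' = [216/347, 533/347]
P' = [1313/347 1121/347; 1121/347 1187/347]

x̄ = F·x = [8, -1]
P̄ = F·P·Fᵀ + Q = [51 -13; -13 9]
y = z − H·x̄ = [20]
S = H·P̄·Hᵀ + R = [347]
K = P̄·Hᵀ·S⁻¹ = [-128/347; 44/347]
x' = x̄ + K·y = [216/347, 533/347]
P' = (I − K·H)·P̄ = [1313/347 1121/347; 1121/347 1187/347]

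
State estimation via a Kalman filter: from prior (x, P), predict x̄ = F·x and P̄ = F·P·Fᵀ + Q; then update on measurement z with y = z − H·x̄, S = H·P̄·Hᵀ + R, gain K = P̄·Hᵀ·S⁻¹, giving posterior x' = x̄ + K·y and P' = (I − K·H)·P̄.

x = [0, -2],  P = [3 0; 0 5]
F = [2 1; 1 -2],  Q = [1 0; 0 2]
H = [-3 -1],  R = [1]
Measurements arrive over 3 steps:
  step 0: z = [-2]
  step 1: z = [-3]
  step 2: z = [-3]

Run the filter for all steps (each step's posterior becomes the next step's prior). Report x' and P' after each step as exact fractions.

step 0: x̄ = F·x = [-2, 4]
step 0: P̄ = F·P·Fᵀ + Q = [18 -4; -4 25]
step 0: y = z − H·x̄ = [-4]
step 0: S = H·P̄·Hᵀ + R = [164]
step 0: K = P̄·Hᵀ·S⁻¹ = [-25/82; -13/164]
step 0: x' = x̄ + K·y = [-32/41, 177/41]
step 0: P' = (I − K·H)·P̄ = [113/41 -653/82; -653/82 3931/164]
step 1: x̄ = F·x = [113/41, -386/41]
step 1: P̄ = F·P·Fᵀ + Q = [679/164 -760/41; -760/41 5432/41]
step 1: y = z − H·x̄ = [-170/41]
step 1: S = H·P̄·Hᵀ + R = [9763/164]
step 1: K = P̄·Hᵀ·S⁻¹ = [1003/9763; -12608/9763]
step 1: x' = x̄ + K·y = [22749/9763, -39638/9763]
step 1: P' = (I − K·H)·P̄ = [34287/9763 -103864/9763; -103864/9763 324200/9763]
step 2: x̄ = F·x = [5860/9763, 102025/9763]
step 2: P̄ = F·P·Fᵀ + Q = [55655/9763 -268234/9763; -268234/9763 1766069/9763]
step 2: y = z − H·x̄ = [90316/9763]
step 2: S = H·P̄·Hᵀ + R = [667323/9763]
step 2: K = P̄·Hᵀ·S⁻¹ = [101269/667323; -18139/12591]
step 2: x' = x̄ + K·y = [1337368/667323, -36223/12591]
step 2: P' = (I − K·H)·P̄ = [2753708/667323 -157781/12591; -157781/12591 491482/12591]

step 0: x' = [-32/41, 177/41], P' = [113/41 -653/82; -653/82 3931/164]
step 1: x' = [22749/9763, -39638/9763], P' = [34287/9763 -103864/9763; -103864/9763 324200/9763]
step 2: x' = [1337368/667323, -36223/12591], P' = [2753708/667323 -157781/12591; -157781/12591 491482/12591]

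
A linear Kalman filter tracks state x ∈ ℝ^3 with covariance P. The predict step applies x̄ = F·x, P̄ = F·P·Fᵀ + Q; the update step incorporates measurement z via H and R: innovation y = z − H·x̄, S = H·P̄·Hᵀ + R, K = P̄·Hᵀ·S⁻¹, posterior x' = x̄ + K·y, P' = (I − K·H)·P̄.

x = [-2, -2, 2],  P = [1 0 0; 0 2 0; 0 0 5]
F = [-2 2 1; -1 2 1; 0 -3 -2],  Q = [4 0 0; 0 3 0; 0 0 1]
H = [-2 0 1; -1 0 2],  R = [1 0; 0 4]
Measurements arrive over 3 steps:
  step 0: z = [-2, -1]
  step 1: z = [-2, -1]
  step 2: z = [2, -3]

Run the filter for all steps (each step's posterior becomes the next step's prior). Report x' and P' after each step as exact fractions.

step 0: x̄ = F·x = [2, 0, 2]
step 0: P̄ = F·P·Fᵀ + Q = [21 15 -22; 15 17 -22; -22 -22 39]
step 0: y = z − H·x̄ = [0, -3]
step 0: S = H·P̄·Hᵀ + R = [212 230; 230 269]
step 0: K = P̄·Hᵀ·S⁻¹ = [-1133/2064 235/1032; -209/2064 -137/1032; -673/4128 1055/2064]
step 0: x' = x̄ + K·y = [453/344, 137/344, 321/688]
step 0: P' = (I − K·H)·P̄ = [691/1032 -113/1032 1631/2064; -113/1032 4027/1032 -661/2064; 1631/2064 -661/2064 5851/4128]
step 1: x̄ = F·x = [-943/688, -37/688, -183/86]
step 1: P̄ = F·P·Fᵀ + Q = [83131/4128 63449/4128 -11095/516; 63449/4128 75427/4128 -11741/516; -11095/516 -11741/516 4895/129]
step 1: y = z − H·x̄ = [-899/344, 1297/688]
step 1: S = H·P̄·Hᵀ + R = [212083/1032 461671/2064; 461671/2064 1081243/4128]
step 1: K = P̄·Hᵀ·S⁻¹ = [-249877/460931 102271/460931; -814693/7835827 -1125503/7835827; -2401225/15671654 3938885/7835827]
step 1: x' = x̄ + K·y = [214050/460931, -414077/7835827, -12221557/15671654]
step 1: P' = (I − K·H)·P̄ = [302946/460931 -56326/460931 356015/460931; -56326/460931 31076307/7835827 -2729777/7835827; 356015/460931 -2729777/7835827 21807795/15671654]
step 2: x̄ = F·x = [-1672545/921862, -1244445/921862, 13463788/7835827]
step 2: P̄ = F·P·Fᵀ + Q = [18786467/921862 14373961/921862 -10040790/460931; 14373961/921862 17020381/921862 -10583842/460931; -10040790/460931 -10583842/460931 298380856/7835827]
step 2: y = z − H·x̄ = [-26225399/7835827, -129303379/15671654]
step 2: S = H·P̄·Hᵀ + R = [1627730281/7835827 1769598801/7835827; 1769598801/7835827 4134650843/15671654]
step 2: K = P̄·Hᵀ·S⁻¹ = [-32268285704/59615474603 13171745717/59615474603; -6159361400/59615474603 -8627962753/59615474603; -9055747648/59615474603 29882689036/59615474603]
step 2: x' = x̄ + K·y = [-108840871599/59615474603, 11325486798/59615474603, -113813848378/59615474603]
step 2: P' = (I − K·H)·P̄ = [39074518092/59615474603 -7397709404/59615474603 45880750480/59615474603; -7397709404/59615474603 236417008213/59615474603 -20954780208/59615474603; 45880750480/59615474603 -20954780208/59615474603 82705753312/59615474603]

step 0: x' = [453/344, 137/344, 321/688], P' = [691/1032 -113/1032 1631/2064; -113/1032 4027/1032 -661/2064; 1631/2064 -661/2064 5851/4128]
step 1: x' = [214050/460931, -414077/7835827, -12221557/15671654], P' = [302946/460931 -56326/460931 356015/460931; -56326/460931 31076307/7835827 -2729777/7835827; 356015/460931 -2729777/7835827 21807795/15671654]
step 2: x' = [-108840871599/59615474603, 11325486798/59615474603, -113813848378/59615474603], P' = [39074518092/59615474603 -7397709404/59615474603 45880750480/59615474603; -7397709404/59615474603 236417008213/59615474603 -20954780208/59615474603; 45880750480/59615474603 -20954780208/59615474603 82705753312/59615474603]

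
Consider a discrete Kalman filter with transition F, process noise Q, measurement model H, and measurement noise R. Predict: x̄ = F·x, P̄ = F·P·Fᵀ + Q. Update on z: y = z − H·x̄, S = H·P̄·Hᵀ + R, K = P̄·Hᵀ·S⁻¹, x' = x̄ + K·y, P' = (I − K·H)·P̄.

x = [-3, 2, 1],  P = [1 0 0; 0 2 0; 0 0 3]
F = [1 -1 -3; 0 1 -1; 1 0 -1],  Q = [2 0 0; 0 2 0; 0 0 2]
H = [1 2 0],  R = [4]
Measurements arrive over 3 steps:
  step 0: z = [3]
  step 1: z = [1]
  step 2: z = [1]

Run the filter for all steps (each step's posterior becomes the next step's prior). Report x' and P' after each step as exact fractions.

step 0: x' = [-7/2, 281/92, -56/23], P' = [9 -7/2 2; -7/2 203/92 -15/23; 2 -15/23 74/23]
step 1: x' = [-33357/7835, 4514/1567, -18452/7835], P' = [115148/7835 -10052/1567 68328/7835; -10052/1567 5788/1567 -6456/1567; 68328/7835 -6456/1567 70408/7835]
step 2: x' = [-2626231/776489, 1774998/776489, -1661563/776489], P' = [9689028/776489 -4297700/776489 5671128/776489; -4297700/776489 2636262/776489 -2796324/776489; 5671128/776489 -2796324/776489 6300958/776489]

step 0: x̄ = F·x = [-8, 1, -4]
step 0: P̄ = F·P·Fᵀ + Q = [32 7 10; 7 7 3; 10 3 6]
step 0: y = z − H·x̄ = [9]
step 0: S = H·P̄·Hᵀ + R = [92]
step 0: K = P̄·Hᵀ·S⁻¹ = [1/2; 21/92; 4/23]
step 0: x' = x̄ + K·y = [-7/2, 281/92, -56/23]
step 0: P' = (I − K·H)·P̄ = [9 -7/2 2; -7/2 203/92 -15/23; 2 -15/23 74/23]
step 1: x̄ = F·x = [3/4, 505/92, -49/46]
step 1: P̄ = F·P·Fᵀ + Q = [133/4 13/4 27/2; 13/4 803/92 -75/46; 27/2 -75/46 235/23]
step 1: y = z − H·x̄ = [-987/92]
step 1: S = H·P̄·Hᵀ + R = [7835/92]
step 1: K = P̄·Hᵀ·S⁻¹ = [3657/7835; 381/1567; 942/7835]
step 1: x' = x̄ + K·y = [-33357/7835, 4514/1567, -18452/7835]
step 1: P' = (I − K·H)·P̄ = [115148/7835 -10052/1567 68328/7835; -10052/1567 5788/1567 -6456/1567; 68328/7835 -6456/1567 70408/7835]
step 2: x̄ = F·x = [-571/7835, 41022/7835, -2981/1567]
step 2: P̄ = F·P·Fᵀ + Q = [290302/7835 128256/7835 14208/1567; 128256/7835 179578/7835 -3180/1567; 14208/1567 -3180/1567 12914/1567]
step 2: y = z − H·x̄ = [-73638/7835]
step 2: S = H·P̄·Hᵀ + R = [1552978/7835]
step 2: K = P̄·Hᵀ·S⁻¹ = [273407/776489; 243706/776489; 19620/776489]
step 2: x' = x̄ + K·y = [-2626231/776489, 1774998/776489, -1661563/776489]
step 2: P' = (I − K·H)·P̄ = [9689028/776489 -4297700/776489 5671128/776489; -4297700/776489 2636262/776489 -2796324/776489; 5671128/776489 -2796324/776489 6300958/776489]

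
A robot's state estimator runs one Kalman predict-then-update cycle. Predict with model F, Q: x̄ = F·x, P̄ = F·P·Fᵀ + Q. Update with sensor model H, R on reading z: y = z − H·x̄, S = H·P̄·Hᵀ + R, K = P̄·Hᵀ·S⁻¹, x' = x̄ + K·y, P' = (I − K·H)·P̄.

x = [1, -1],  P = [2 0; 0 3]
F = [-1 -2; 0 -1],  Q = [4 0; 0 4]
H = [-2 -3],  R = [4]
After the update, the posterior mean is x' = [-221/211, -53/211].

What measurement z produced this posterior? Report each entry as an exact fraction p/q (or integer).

x̄ = F·x = [1, 1]
P̄ = F·P·Fᵀ + Q = [18 6; 6 7]
S = H·P̄·Hᵀ + R = [211]
K = P̄·Hᵀ·S⁻¹ = [-54/211; -33/211]
x' − x̄ = [-432/211, -264/211] = K·y
y = (KᵀK)⁻¹·Kᵀ·(x' − x̄) = [8]
z = y + H·x̄ = [8] + [-5] = [3]

z = [3]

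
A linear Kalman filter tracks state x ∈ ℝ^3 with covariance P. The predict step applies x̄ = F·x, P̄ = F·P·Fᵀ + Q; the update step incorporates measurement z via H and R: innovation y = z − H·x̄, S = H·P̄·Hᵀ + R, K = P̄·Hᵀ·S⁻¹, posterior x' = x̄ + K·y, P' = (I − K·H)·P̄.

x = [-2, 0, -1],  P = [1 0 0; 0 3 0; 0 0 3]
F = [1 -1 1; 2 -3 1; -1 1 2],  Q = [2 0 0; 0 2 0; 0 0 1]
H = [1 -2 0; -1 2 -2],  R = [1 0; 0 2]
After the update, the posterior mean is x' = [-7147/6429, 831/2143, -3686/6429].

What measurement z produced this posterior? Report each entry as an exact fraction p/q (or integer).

z = [-2, 3]

x̄ = F·x = [-3, -5, 0]
P̄ = F·P·Fᵀ + Q = [9 14 2; 14 36 -5; 2 -5 17]
S = H·P̄·Hᵀ + R = [98 -121; -121 215]
K = P̄·Hᵀ·S⁻¹ = [-2270/6429 -829/6429; -1414/2143 -118/2143; -2986/6429 -3056/6429]
x' − x̄ = [12140/6429, 11546/2143, -3686/6429] = K·y
y = (KᵀK)⁻¹·Kᵀ·(x' − x̄) = [-9, 10]
z = y + H·x̄ = [-9, 10] + [7, -7] = [-2, 3]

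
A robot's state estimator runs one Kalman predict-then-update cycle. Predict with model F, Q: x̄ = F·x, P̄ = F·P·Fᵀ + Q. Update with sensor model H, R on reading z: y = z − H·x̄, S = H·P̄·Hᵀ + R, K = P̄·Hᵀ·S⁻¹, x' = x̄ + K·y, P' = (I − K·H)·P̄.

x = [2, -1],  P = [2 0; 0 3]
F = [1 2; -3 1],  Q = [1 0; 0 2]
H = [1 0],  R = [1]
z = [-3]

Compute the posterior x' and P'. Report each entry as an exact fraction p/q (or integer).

x̄ = F·x = [0, -7]
P̄ = F·P·Fᵀ + Q = [15 0; 0 23]
y = z − H·x̄ = [-3]
S = H·P̄·Hᵀ + R = [16]
K = P̄·Hᵀ·S⁻¹ = [15/16; 0]
x' = x̄ + K·y = [-45/16, -7]
P' = (I − K·H)·P̄ = [15/16 0; 0 23]

x' = [-45/16, -7]
P' = [15/16 0; 0 23]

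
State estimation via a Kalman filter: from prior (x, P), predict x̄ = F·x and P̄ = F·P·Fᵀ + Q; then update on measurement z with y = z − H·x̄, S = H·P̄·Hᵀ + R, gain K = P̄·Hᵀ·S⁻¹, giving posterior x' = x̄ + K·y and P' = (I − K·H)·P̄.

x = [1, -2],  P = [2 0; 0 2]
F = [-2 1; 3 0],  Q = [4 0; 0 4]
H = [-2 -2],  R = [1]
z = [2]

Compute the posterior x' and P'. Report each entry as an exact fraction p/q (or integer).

x' = [-4, 3]
P' = [670/49 -668/49; -668/49 678/49]

x̄ = F·x = [-4, 3]
P̄ = F·P·Fᵀ + Q = [14 -12; -12 22]
y = z − H·x̄ = [0]
S = H·P̄·Hᵀ + R = [49]
K = P̄·Hᵀ·S⁻¹ = [-4/49; -20/49]
x' = x̄ + K·y = [-4, 3]
P' = (I − K·H)·P̄ = [670/49 -668/49; -668/49 678/49]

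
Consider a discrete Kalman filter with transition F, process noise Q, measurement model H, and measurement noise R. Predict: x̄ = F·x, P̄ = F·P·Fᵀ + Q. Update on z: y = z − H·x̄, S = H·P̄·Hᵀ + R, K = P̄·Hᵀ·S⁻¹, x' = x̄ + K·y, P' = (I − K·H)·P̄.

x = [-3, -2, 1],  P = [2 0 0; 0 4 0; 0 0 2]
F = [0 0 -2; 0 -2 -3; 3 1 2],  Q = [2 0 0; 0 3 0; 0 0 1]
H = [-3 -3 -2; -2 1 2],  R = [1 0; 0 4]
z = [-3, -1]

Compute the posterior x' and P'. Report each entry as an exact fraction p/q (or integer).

x' = [-71134/58979, 305927/58979, -265635/58979]
P' = [79562/58979 -178980/58979 152208/58979; -178980/58979 469688/58979 -429018/58979; 152208/58979 -429018/58979 414737/58979]

x̄ = F·x = [-2, 1, -9]
P̄ = F·P·Fᵀ + Q = [10 12 -8; 12 37 -20; -8 -20 31]
y = z − H·x̄ = [-24, 12]
S = H·P̄·Hᵀ + R = [428 37; 37 141]
K = P̄·Hᵀ·S⁻¹ = [-6162/58979 -8422/58979; -14088/58979 -7597/58979; 956/58979 24010/58979]
x' = x̄ + K·y = [-71134/58979, 305927/58979, -265635/58979]
P' = (I − K·H)·P̄ = [79562/58979 -178980/58979 152208/58979; -178980/58979 469688/58979 -429018/58979; 152208/58979 -429018/58979 414737/58979]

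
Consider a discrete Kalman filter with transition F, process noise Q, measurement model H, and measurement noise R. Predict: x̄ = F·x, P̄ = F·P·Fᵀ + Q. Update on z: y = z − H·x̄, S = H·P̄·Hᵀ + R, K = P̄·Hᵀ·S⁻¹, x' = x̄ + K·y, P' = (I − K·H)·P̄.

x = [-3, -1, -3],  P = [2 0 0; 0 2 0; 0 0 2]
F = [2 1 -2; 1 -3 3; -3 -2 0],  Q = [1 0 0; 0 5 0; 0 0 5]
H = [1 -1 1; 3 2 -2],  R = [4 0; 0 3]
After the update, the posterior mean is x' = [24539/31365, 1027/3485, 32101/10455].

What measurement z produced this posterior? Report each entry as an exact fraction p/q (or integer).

x̄ = F·x = [-1, -9, 11]
P̄ = F·P·Fᵀ + Q = [19 -14 -16; -14 43 6; -16 6 31]
S = H·P̄·Hᵀ + R = [81 -69; -69 446]
K = P̄·Hᵀ·S⁻¹ = [11791/31365 2038/10455; -2282/3485 -103/3485; -916/10455 -813/3485]
x' − x̄ = [55904/31365, 32392/3485, -82904/10455] = K·y
y = (KᵀK)⁻¹·Kᵀ·(x' − x̄) = [-16, 40]
z = y + H·x̄ = [-16, 40] + [19, -43] = [3, -3]

z = [3, -3]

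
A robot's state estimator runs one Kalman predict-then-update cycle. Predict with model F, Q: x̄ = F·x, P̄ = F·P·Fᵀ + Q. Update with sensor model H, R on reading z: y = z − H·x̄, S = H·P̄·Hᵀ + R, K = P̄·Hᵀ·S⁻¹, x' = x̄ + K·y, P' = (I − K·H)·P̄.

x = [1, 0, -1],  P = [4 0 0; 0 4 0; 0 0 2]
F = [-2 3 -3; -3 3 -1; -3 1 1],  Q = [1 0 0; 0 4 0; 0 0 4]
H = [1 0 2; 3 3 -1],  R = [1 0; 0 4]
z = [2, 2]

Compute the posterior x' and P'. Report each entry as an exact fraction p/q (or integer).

x̄ = F·x = [1, -2, -4]
P̄ = F·P·Fᵀ + Q = [71 66 30; 66 78 46; 30 46 46]
y = z − H·x̄ = [9, 1]
S = H·P̄·Hᵀ + R = [376 745; 745 2123]
K = P̄·Hᵀ·S⁻¹ = [-5732/243223 45661/243223; 47864/243223 27426/243223; 123416/243223 -22458/243223]
x' = x̄ + K·y = [237296/243223, -28244/243223, 115394/243223]
P' = (I − K·H)·P̄ = [622884/243223 -666772/243223 -314308/243223; -666772/243223 822446/243223 357318/243223; -314308/243223 357318/243223 218862/243223]

x' = [237296/243223, -28244/243223, 115394/243223]
P' = [622884/243223 -666772/243223 -314308/243223; -666772/243223 822446/243223 357318/243223; -314308/243223 357318/243223 218862/243223]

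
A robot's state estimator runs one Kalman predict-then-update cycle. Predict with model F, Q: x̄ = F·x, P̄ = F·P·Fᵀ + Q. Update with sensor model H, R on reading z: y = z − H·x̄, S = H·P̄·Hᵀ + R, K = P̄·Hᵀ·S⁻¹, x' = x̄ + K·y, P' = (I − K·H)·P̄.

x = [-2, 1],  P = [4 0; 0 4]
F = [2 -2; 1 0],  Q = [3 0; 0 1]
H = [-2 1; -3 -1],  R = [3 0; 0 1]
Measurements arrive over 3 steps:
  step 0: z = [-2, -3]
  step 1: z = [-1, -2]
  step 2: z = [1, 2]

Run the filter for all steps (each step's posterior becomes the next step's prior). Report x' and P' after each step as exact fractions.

step 0: x̄ = F·x = [-6, -2]
step 0: P̄ = F·P·Fᵀ + Q = [35 8; 8 5]
step 0: y = z − H·x̄ = [-12, -23]
step 0: S = H·P̄·Hᵀ + R = [116 197; 197 369]
step 0: K = P̄·Hᵀ·S⁻¹ = [-617/3995 -894/3995; 1654/3995 -1197/3995]
step 0: x' = x̄ + K·y = [3996/3995, -307/3995]
step 0: P' = (I − K·H)·P̄ = [549/3995 -753/3995; -753/3995 3456/3995]
step 1: x̄ = F·x = [8606/3995, 3996/3995]
step 1: P̄ = F·P·Fᵀ + Q = [34029/3995 2604/3995; 2604/3995 4544/3995]
step 1: y = z − H·x̄ = [9221/3995, 21824/3995]
step 1: S = H·P̄·Hᵀ + R = [142229/3995 197026/3995; 197026/3995 330424/3995]
step 1: K = P̄·Hᵀ·S⁻¹ = [-125247/1023358 -499113/2046716; 19802/73097 -14541/73097]
step 1: x' = x̄ + K·y = [78877/146194, 39386/73097]
step 1: P' = (I − K·H)·P̄ = [250119/2046716 -8973/73097; -8973/73097 41460/73097]
step 2: x̄ = F·x = [105/73097, 78877/146194]
step 2: P̄ = F·P·Fᵀ + Q = [3448524/511679 501363/1023358; 501363/1023358 2296835/2046716]
step 2: y = z − H·x̄ = [1011/2182, 371895/146194]
step 2: S = H·P̄·Hᵀ + R = [889589/30548 169435/4364; 169435/4364 19215253/292388]
step 2: K = P̄·Hᵀ·S⁻¹ = [-101528211/831696353 -202097787/831696353; 225119618/831696353 -165800529/831696353]
step 2: x' = x̄ + K·y = [-559952643/831696353, 131265668/831696353]
step 2: P' = (I − K·H)·P̄ = [101336484/831696353 -101911665/831696353; -101911665/831696353 471535524/831696353]

step 0: x' = [3996/3995, -307/3995], P' = [549/3995 -753/3995; -753/3995 3456/3995]
step 1: x' = [78877/146194, 39386/73097], P' = [250119/2046716 -8973/73097; -8973/73097 41460/73097]
step 2: x' = [-559952643/831696353, 131265668/831696353], P' = [101336484/831696353 -101911665/831696353; -101911665/831696353 471535524/831696353]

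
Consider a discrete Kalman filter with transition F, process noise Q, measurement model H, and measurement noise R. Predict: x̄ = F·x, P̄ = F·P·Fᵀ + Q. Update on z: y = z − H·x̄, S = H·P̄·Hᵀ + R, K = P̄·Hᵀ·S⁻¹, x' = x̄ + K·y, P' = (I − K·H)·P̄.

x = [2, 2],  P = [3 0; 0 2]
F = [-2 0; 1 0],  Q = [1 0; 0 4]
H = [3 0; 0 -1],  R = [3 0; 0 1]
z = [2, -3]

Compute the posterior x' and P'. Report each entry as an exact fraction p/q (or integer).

x̄ = F·x = [-4, 2]
P̄ = F·P·Fᵀ + Q = [13 -6; -6 7]
y = z − H·x̄ = [14, -1]
S = H·P̄·Hᵀ + R = [120 18; 18 8]
K = P̄·Hᵀ·S⁻¹ = [17/53 3/106; -3/106 -43/53]
x' = x̄ + K·y = [49/106, 128/53]
P' = (I − K·H)·P̄ = [17/53 -3/106; -3/106 43/53]

x' = [49/106, 128/53]
P' = [17/53 -3/106; -3/106 43/53]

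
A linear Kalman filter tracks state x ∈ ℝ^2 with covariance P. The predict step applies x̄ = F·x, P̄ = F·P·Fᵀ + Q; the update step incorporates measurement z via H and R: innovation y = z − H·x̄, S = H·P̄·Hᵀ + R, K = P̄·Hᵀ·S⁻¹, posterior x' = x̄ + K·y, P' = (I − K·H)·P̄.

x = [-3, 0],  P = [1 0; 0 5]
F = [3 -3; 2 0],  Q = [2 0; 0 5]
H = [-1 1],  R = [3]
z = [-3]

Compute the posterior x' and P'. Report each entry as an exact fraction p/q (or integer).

x' = [-51/14, -177/28]
P' = [159/14 243/28; 243/28 495/56]

x̄ = F·x = [-9, -6]
P̄ = F·P·Fᵀ + Q = [56 6; 6 9]
y = z − H·x̄ = [-6]
S = H·P̄·Hᵀ + R = [56]
K = P̄·Hᵀ·S⁻¹ = [-25/28; 3/56]
x' = x̄ + K·y = [-51/14, -177/28]
P' = (I − K·H)·P̄ = [159/14 243/28; 243/28 495/56]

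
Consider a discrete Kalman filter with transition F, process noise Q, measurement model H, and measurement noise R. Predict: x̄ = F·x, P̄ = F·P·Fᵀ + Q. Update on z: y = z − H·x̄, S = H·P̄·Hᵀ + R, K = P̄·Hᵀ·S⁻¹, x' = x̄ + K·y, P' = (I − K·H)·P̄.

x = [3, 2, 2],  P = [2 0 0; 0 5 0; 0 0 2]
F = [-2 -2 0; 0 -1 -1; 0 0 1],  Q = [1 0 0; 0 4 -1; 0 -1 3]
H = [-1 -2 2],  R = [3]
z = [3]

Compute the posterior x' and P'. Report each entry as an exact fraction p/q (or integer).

x' = [-669/160, 41/80, 1/10]
P' = [2239/160 -131/80 49/10; -131/80 79/40 4/5; 49/10 4/5 17/5]

x̄ = F·x = [-10, -4, 2]
P̄ = F·P·Fᵀ + Q = [29 10 0; 10 11 -3; 0 -3 5]
y = z − H·x̄ = [-19]
S = H·P̄·Hᵀ + R = [160]
K = P̄·Hᵀ·S⁻¹ = [-49/160; -19/80; 1/10]
x' = x̄ + K·y = [-669/160, 41/80, 1/10]
P' = (I − K·H)·P̄ = [2239/160 -131/80 49/10; -131/80 79/40 4/5; 49/10 4/5 17/5]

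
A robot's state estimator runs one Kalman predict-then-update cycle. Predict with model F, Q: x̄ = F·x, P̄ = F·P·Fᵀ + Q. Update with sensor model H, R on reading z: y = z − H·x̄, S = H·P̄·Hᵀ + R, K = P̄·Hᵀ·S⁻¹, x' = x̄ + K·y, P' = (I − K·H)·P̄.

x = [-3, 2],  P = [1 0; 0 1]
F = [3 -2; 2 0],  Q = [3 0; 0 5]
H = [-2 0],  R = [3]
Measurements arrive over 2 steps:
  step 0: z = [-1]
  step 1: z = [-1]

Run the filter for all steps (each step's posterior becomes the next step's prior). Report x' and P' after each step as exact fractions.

step 0: x' = [-7/67, -78/67], P' = [48/67 18/67; 18/67 459/67]
step 1: x' = [1637/3071, -1078/3071], P' = [2253/3071 216/3071; 216/3071 23227/3071]

step 0: x̄ = F·x = [-13, -6]
step 0: P̄ = F·P·Fᵀ + Q = [16 6; 6 9]
step 0: y = z − H·x̄ = [-27]
step 0: S = H·P̄·Hᵀ + R = [67]
step 0: K = P̄·Hᵀ·S⁻¹ = [-32/67; -12/67]
step 0: x' = x̄ + K·y = [-7/67, -78/67]
step 0: P' = (I − K·H)·P̄ = [48/67 18/67; 18/67 459/67]
step 1: x̄ = F·x = [135/67, -14/67]
step 1: P̄ = F·P·Fᵀ + Q = [2253/67 216/67; 216/67 527/67]
step 1: y = z − H·x̄ = [203/67]
step 1: S = H·P̄·Hᵀ + R = [9213/67]
step 1: K = P̄·Hᵀ·S⁻¹ = [-1502/3071; -144/3071]
step 1: x' = x̄ + K·y = [1637/3071, -1078/3071]
step 1: P' = (I − K·H)·P̄ = [2253/3071 216/3071; 216/3071 23227/3071]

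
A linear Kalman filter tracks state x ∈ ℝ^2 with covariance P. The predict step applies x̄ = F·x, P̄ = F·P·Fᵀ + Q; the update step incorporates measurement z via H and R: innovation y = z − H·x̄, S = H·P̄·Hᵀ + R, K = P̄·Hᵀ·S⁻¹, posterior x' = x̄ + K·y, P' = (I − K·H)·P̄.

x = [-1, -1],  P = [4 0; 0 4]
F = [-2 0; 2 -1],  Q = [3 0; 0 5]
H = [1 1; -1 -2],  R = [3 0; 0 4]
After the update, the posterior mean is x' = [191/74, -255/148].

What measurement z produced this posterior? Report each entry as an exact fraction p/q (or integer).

z = [1, 1]

x̄ = F·x = [2, -1]
P̄ = F·P·Fᵀ + Q = [19 -16; -16 25]
S = H·P̄·Hᵀ + R = [15 -21; -21 59]
K = P̄·Hᵀ·S⁻¹ = [75/74 43/74; -61/148 -107/148]
x' − x̄ = [43/74, -107/148] = K·y
y = (KᵀK)⁻¹·Kᵀ·(x' − x̄) = [0, 1]
z = y + H·x̄ = [0, 1] + [1, 0] = [1, 1]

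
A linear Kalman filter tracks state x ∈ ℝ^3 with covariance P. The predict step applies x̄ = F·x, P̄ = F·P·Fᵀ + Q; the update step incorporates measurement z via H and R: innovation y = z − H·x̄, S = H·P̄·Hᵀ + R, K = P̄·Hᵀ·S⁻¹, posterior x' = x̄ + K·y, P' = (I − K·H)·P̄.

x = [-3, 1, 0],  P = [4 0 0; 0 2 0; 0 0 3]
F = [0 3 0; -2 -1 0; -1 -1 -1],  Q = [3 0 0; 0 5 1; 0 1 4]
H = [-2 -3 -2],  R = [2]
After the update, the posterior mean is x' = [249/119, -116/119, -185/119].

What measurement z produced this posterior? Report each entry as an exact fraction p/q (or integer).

z = [2]

x̄ = F·x = [3, 5, 2]
P̄ = F·P·Fᵀ + Q = [21 -6 -6; -6 23 11; -6 11 13]
S = H·P̄·Hᵀ + R = [357]
K = P̄·Hᵀ·S⁻¹ = [-4/119; -79/357; -47/357]
x' − x̄ = [-108/119, -711/119, -423/119] = K·y
y = (KᵀK)⁻¹·Kᵀ·(x' − x̄) = [27]
z = y + H·x̄ = [27] + [-25] = [2]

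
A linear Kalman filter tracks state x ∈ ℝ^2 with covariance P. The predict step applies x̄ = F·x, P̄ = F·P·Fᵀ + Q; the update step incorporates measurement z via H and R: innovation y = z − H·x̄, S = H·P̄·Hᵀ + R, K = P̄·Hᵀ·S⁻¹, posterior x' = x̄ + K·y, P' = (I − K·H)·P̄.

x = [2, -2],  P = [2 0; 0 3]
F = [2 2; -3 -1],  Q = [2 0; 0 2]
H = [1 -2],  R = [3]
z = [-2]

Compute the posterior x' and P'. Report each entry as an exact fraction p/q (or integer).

x̄ = F·x = [0, -4]
P̄ = F·P·Fᵀ + Q = [22 -18; -18 23]
y = z − H·x̄ = [-10]
S = H·P̄·Hᵀ + R = [189]
K = P̄·Hᵀ·S⁻¹ = [58/189; -64/189]
x' = x̄ + K·y = [-580/189, -116/189]
P' = (I − K·H)·P̄ = [794/189 310/189; 310/189 251/189]

x' = [-580/189, -116/189]
P' = [794/189 310/189; 310/189 251/189]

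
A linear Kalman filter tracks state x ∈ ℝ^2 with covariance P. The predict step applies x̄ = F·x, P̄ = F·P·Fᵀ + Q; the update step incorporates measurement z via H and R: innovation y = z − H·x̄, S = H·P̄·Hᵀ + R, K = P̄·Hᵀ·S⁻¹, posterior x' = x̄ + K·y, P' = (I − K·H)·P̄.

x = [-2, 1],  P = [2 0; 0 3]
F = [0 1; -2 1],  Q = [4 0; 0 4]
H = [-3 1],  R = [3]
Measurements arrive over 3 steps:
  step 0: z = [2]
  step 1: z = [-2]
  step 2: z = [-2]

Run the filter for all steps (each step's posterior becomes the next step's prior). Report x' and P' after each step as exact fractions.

step 0: x̄ = F·x = [1, 5]
step 0: P̄ = F·P·Fᵀ + Q = [7 3; 3 15]
step 0: y = z − H·x̄ = [0]
step 0: S = H·P̄·Hᵀ + R = [63]
step 0: K = P̄·Hᵀ·S⁻¹ = [-2/7; 2/21]
step 0: x' = x̄ + K·y = [1, 5]
step 0: P' = (I − K·H)·P̄ = [13/7 33/7; 33/7 101/7]
step 1: x̄ = F·x = [5, 3]
step 1: P̄ = F·P·Fᵀ + Q = [129/7 5; 5 7]
step 1: y = z − H·x̄ = [10]
step 1: S = H·P̄·Hᵀ + R = [1021/7]
step 1: K = P̄·Hᵀ·S⁻¹ = [-352/1021; -56/1021]
step 1: x' = x̄ + K·y = [1585/1021, 2503/1021]
step 1: P' = (I − K·H)·P̄ = [1115/1021 2289/1021; 2289/1021 6699/1021]
step 2: x̄ = F·x = [2503/1021, -667/1021]
step 2: P̄ = F·P·Fᵀ + Q = [10783/1021 2121/1021; 2121/1021 6087/1021]
step 2: y = z − H·x̄ = [6134/1021]
step 2: S = H·P̄·Hᵀ + R = [93471/1021]
step 2: K = P̄·Hᵀ·S⁻¹ = [-10076/31157; -92/31157]
step 2: x' = x̄ + K·y = [15847/31157, -20907/31157]
step 2: P' = (I − K·H)·P̄ = [30743/31157 62001/31157; 62001/31157 185727/31157]

step 0: x' = [1, 5], P' = [13/7 33/7; 33/7 101/7]
step 1: x' = [1585/1021, 2503/1021], P' = [1115/1021 2289/1021; 2289/1021 6699/1021]
step 2: x' = [15847/31157, -20907/31157], P' = [30743/31157 62001/31157; 62001/31157 185727/31157]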